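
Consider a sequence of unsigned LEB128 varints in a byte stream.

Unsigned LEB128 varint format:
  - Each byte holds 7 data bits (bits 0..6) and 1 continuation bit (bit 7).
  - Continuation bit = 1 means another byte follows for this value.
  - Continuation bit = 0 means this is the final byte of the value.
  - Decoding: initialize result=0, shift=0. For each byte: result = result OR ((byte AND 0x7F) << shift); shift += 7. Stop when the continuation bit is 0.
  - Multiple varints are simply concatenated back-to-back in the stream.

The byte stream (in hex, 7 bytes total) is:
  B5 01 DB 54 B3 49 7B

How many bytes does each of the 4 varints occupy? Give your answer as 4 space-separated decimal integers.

  byte[0]=0xB5 cont=1 payload=0x35=53: acc |= 53<<0 -> acc=53 shift=7
  byte[1]=0x01 cont=0 payload=0x01=1: acc |= 1<<7 -> acc=181 shift=14 [end]
Varint 1: bytes[0:2] = B5 01 -> value 181 (2 byte(s))
  byte[2]=0xDB cont=1 payload=0x5B=91: acc |= 91<<0 -> acc=91 shift=7
  byte[3]=0x54 cont=0 payload=0x54=84: acc |= 84<<7 -> acc=10843 shift=14 [end]
Varint 2: bytes[2:4] = DB 54 -> value 10843 (2 byte(s))
  byte[4]=0xB3 cont=1 payload=0x33=51: acc |= 51<<0 -> acc=51 shift=7
  byte[5]=0x49 cont=0 payload=0x49=73: acc |= 73<<7 -> acc=9395 shift=14 [end]
Varint 3: bytes[4:6] = B3 49 -> value 9395 (2 byte(s))
  byte[6]=0x7B cont=0 payload=0x7B=123: acc |= 123<<0 -> acc=123 shift=7 [end]
Varint 4: bytes[6:7] = 7B -> value 123 (1 byte(s))

Answer: 2 2 2 1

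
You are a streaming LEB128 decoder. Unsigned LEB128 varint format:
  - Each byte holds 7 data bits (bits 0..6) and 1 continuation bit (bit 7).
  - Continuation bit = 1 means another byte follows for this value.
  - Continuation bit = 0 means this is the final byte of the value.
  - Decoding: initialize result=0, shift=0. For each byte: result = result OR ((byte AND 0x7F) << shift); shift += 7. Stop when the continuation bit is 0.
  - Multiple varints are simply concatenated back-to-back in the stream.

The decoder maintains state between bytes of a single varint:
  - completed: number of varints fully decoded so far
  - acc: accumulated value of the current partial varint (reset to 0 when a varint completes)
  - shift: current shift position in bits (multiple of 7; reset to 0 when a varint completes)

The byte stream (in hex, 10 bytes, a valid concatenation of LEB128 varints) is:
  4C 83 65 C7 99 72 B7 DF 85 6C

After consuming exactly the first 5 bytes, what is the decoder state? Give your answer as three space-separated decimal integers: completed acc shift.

byte[0]=0x4C cont=0 payload=0x4C: varint #1 complete (value=76); reset -> completed=1 acc=0 shift=0
byte[1]=0x83 cont=1 payload=0x03: acc |= 3<<0 -> completed=1 acc=3 shift=7
byte[2]=0x65 cont=0 payload=0x65: varint #2 complete (value=12931); reset -> completed=2 acc=0 shift=0
byte[3]=0xC7 cont=1 payload=0x47: acc |= 71<<0 -> completed=2 acc=71 shift=7
byte[4]=0x99 cont=1 payload=0x19: acc |= 25<<7 -> completed=2 acc=3271 shift=14

Answer: 2 3271 14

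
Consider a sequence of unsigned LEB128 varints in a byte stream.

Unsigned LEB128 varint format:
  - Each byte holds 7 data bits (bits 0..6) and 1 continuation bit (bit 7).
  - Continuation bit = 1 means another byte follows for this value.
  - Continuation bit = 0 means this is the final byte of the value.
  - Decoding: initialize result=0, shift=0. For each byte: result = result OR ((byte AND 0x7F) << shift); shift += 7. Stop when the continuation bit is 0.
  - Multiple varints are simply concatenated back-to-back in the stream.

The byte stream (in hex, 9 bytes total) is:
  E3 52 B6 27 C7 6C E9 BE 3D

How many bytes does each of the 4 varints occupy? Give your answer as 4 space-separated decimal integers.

Answer: 2 2 2 3

Derivation:
  byte[0]=0xE3 cont=1 payload=0x63=99: acc |= 99<<0 -> acc=99 shift=7
  byte[1]=0x52 cont=0 payload=0x52=82: acc |= 82<<7 -> acc=10595 shift=14 [end]
Varint 1: bytes[0:2] = E3 52 -> value 10595 (2 byte(s))
  byte[2]=0xB6 cont=1 payload=0x36=54: acc |= 54<<0 -> acc=54 shift=7
  byte[3]=0x27 cont=0 payload=0x27=39: acc |= 39<<7 -> acc=5046 shift=14 [end]
Varint 2: bytes[2:4] = B6 27 -> value 5046 (2 byte(s))
  byte[4]=0xC7 cont=1 payload=0x47=71: acc |= 71<<0 -> acc=71 shift=7
  byte[5]=0x6C cont=0 payload=0x6C=108: acc |= 108<<7 -> acc=13895 shift=14 [end]
Varint 3: bytes[4:6] = C7 6C -> value 13895 (2 byte(s))
  byte[6]=0xE9 cont=1 payload=0x69=105: acc |= 105<<0 -> acc=105 shift=7
  byte[7]=0xBE cont=1 payload=0x3E=62: acc |= 62<<7 -> acc=8041 shift=14
  byte[8]=0x3D cont=0 payload=0x3D=61: acc |= 61<<14 -> acc=1007465 shift=21 [end]
Varint 4: bytes[6:9] = E9 BE 3D -> value 1007465 (3 byte(s))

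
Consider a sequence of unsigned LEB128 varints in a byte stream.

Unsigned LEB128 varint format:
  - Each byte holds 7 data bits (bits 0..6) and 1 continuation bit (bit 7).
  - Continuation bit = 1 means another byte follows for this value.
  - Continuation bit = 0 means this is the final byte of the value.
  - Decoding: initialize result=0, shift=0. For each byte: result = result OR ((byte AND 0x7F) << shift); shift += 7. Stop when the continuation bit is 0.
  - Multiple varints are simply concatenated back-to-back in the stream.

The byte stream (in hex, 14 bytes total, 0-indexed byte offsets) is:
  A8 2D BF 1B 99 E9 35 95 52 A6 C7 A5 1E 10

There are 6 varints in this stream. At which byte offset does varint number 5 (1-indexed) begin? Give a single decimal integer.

  byte[0]=0xA8 cont=1 payload=0x28=40: acc |= 40<<0 -> acc=40 shift=7
  byte[1]=0x2D cont=0 payload=0x2D=45: acc |= 45<<7 -> acc=5800 shift=14 [end]
Varint 1: bytes[0:2] = A8 2D -> value 5800 (2 byte(s))
  byte[2]=0xBF cont=1 payload=0x3F=63: acc |= 63<<0 -> acc=63 shift=7
  byte[3]=0x1B cont=0 payload=0x1B=27: acc |= 27<<7 -> acc=3519 shift=14 [end]
Varint 2: bytes[2:4] = BF 1B -> value 3519 (2 byte(s))
  byte[4]=0x99 cont=1 payload=0x19=25: acc |= 25<<0 -> acc=25 shift=7
  byte[5]=0xE9 cont=1 payload=0x69=105: acc |= 105<<7 -> acc=13465 shift=14
  byte[6]=0x35 cont=0 payload=0x35=53: acc |= 53<<14 -> acc=881817 shift=21 [end]
Varint 3: bytes[4:7] = 99 E9 35 -> value 881817 (3 byte(s))
  byte[7]=0x95 cont=1 payload=0x15=21: acc |= 21<<0 -> acc=21 shift=7
  byte[8]=0x52 cont=0 payload=0x52=82: acc |= 82<<7 -> acc=10517 shift=14 [end]
Varint 4: bytes[7:9] = 95 52 -> value 10517 (2 byte(s))
  byte[9]=0xA6 cont=1 payload=0x26=38: acc |= 38<<0 -> acc=38 shift=7
  byte[10]=0xC7 cont=1 payload=0x47=71: acc |= 71<<7 -> acc=9126 shift=14
  byte[11]=0xA5 cont=1 payload=0x25=37: acc |= 37<<14 -> acc=615334 shift=21
  byte[12]=0x1E cont=0 payload=0x1E=30: acc |= 30<<21 -> acc=63529894 shift=28 [end]
Varint 5: bytes[9:13] = A6 C7 A5 1E -> value 63529894 (4 byte(s))
  byte[13]=0x10 cont=0 payload=0x10=16: acc |= 16<<0 -> acc=16 shift=7 [end]
Varint 6: bytes[13:14] = 10 -> value 16 (1 byte(s))

Answer: 9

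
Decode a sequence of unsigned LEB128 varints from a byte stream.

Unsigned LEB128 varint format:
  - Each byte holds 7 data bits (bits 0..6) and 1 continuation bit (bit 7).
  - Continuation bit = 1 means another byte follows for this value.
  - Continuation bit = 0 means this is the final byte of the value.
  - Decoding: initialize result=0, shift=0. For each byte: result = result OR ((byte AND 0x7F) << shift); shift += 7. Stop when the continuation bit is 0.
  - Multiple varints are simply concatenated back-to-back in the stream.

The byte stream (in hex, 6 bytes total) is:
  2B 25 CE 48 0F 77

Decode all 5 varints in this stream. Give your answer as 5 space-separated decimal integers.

Answer: 43 37 9294 15 119

Derivation:
  byte[0]=0x2B cont=0 payload=0x2B=43: acc |= 43<<0 -> acc=43 shift=7 [end]
Varint 1: bytes[0:1] = 2B -> value 43 (1 byte(s))
  byte[1]=0x25 cont=0 payload=0x25=37: acc |= 37<<0 -> acc=37 shift=7 [end]
Varint 2: bytes[1:2] = 25 -> value 37 (1 byte(s))
  byte[2]=0xCE cont=1 payload=0x4E=78: acc |= 78<<0 -> acc=78 shift=7
  byte[3]=0x48 cont=0 payload=0x48=72: acc |= 72<<7 -> acc=9294 shift=14 [end]
Varint 3: bytes[2:4] = CE 48 -> value 9294 (2 byte(s))
  byte[4]=0x0F cont=0 payload=0x0F=15: acc |= 15<<0 -> acc=15 shift=7 [end]
Varint 4: bytes[4:5] = 0F -> value 15 (1 byte(s))
  byte[5]=0x77 cont=0 payload=0x77=119: acc |= 119<<0 -> acc=119 shift=7 [end]
Varint 5: bytes[5:6] = 77 -> value 119 (1 byte(s))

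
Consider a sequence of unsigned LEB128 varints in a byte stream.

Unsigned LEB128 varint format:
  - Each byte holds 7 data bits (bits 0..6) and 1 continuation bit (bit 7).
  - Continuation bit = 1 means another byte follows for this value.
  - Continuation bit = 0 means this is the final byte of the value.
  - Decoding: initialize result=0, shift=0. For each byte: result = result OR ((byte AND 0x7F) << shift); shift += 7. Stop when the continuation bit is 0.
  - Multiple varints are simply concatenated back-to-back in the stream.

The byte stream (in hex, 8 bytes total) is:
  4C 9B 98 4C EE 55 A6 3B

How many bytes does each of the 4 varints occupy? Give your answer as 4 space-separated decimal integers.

  byte[0]=0x4C cont=0 payload=0x4C=76: acc |= 76<<0 -> acc=76 shift=7 [end]
Varint 1: bytes[0:1] = 4C -> value 76 (1 byte(s))
  byte[1]=0x9B cont=1 payload=0x1B=27: acc |= 27<<0 -> acc=27 shift=7
  byte[2]=0x98 cont=1 payload=0x18=24: acc |= 24<<7 -> acc=3099 shift=14
  byte[3]=0x4C cont=0 payload=0x4C=76: acc |= 76<<14 -> acc=1248283 shift=21 [end]
Varint 2: bytes[1:4] = 9B 98 4C -> value 1248283 (3 byte(s))
  byte[4]=0xEE cont=1 payload=0x6E=110: acc |= 110<<0 -> acc=110 shift=7
  byte[5]=0x55 cont=0 payload=0x55=85: acc |= 85<<7 -> acc=10990 shift=14 [end]
Varint 3: bytes[4:6] = EE 55 -> value 10990 (2 byte(s))
  byte[6]=0xA6 cont=1 payload=0x26=38: acc |= 38<<0 -> acc=38 shift=7
  byte[7]=0x3B cont=0 payload=0x3B=59: acc |= 59<<7 -> acc=7590 shift=14 [end]
Varint 4: bytes[6:8] = A6 3B -> value 7590 (2 byte(s))

Answer: 1 3 2 2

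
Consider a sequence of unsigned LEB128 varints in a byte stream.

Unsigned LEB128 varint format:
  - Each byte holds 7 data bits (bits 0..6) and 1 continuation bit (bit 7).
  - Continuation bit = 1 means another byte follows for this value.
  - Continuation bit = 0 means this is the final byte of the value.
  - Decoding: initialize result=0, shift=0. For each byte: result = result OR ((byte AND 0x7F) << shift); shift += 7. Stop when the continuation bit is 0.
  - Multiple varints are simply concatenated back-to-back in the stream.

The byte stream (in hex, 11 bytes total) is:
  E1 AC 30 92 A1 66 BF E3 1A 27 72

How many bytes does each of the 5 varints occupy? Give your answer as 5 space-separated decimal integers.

  byte[0]=0xE1 cont=1 payload=0x61=97: acc |= 97<<0 -> acc=97 shift=7
  byte[1]=0xAC cont=1 payload=0x2C=44: acc |= 44<<7 -> acc=5729 shift=14
  byte[2]=0x30 cont=0 payload=0x30=48: acc |= 48<<14 -> acc=792161 shift=21 [end]
Varint 1: bytes[0:3] = E1 AC 30 -> value 792161 (3 byte(s))
  byte[3]=0x92 cont=1 payload=0x12=18: acc |= 18<<0 -> acc=18 shift=7
  byte[4]=0xA1 cont=1 payload=0x21=33: acc |= 33<<7 -> acc=4242 shift=14
  byte[5]=0x66 cont=0 payload=0x66=102: acc |= 102<<14 -> acc=1675410 shift=21 [end]
Varint 2: bytes[3:6] = 92 A1 66 -> value 1675410 (3 byte(s))
  byte[6]=0xBF cont=1 payload=0x3F=63: acc |= 63<<0 -> acc=63 shift=7
  byte[7]=0xE3 cont=1 payload=0x63=99: acc |= 99<<7 -> acc=12735 shift=14
  byte[8]=0x1A cont=0 payload=0x1A=26: acc |= 26<<14 -> acc=438719 shift=21 [end]
Varint 3: bytes[6:9] = BF E3 1A -> value 438719 (3 byte(s))
  byte[9]=0x27 cont=0 payload=0x27=39: acc |= 39<<0 -> acc=39 shift=7 [end]
Varint 4: bytes[9:10] = 27 -> value 39 (1 byte(s))
  byte[10]=0x72 cont=0 payload=0x72=114: acc |= 114<<0 -> acc=114 shift=7 [end]
Varint 5: bytes[10:11] = 72 -> value 114 (1 byte(s))

Answer: 3 3 3 1 1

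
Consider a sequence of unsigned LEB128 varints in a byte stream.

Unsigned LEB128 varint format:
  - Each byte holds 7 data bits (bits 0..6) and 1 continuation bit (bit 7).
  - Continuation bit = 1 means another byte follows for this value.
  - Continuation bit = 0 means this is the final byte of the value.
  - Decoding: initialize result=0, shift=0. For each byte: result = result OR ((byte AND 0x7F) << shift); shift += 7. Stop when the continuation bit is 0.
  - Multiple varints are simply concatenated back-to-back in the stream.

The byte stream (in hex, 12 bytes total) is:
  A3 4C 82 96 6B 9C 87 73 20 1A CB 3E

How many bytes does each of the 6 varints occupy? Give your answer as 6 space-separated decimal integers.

Answer: 2 3 3 1 1 2

Derivation:
  byte[0]=0xA3 cont=1 payload=0x23=35: acc |= 35<<0 -> acc=35 shift=7
  byte[1]=0x4C cont=0 payload=0x4C=76: acc |= 76<<7 -> acc=9763 shift=14 [end]
Varint 1: bytes[0:2] = A3 4C -> value 9763 (2 byte(s))
  byte[2]=0x82 cont=1 payload=0x02=2: acc |= 2<<0 -> acc=2 shift=7
  byte[3]=0x96 cont=1 payload=0x16=22: acc |= 22<<7 -> acc=2818 shift=14
  byte[4]=0x6B cont=0 payload=0x6B=107: acc |= 107<<14 -> acc=1755906 shift=21 [end]
Varint 2: bytes[2:5] = 82 96 6B -> value 1755906 (3 byte(s))
  byte[5]=0x9C cont=1 payload=0x1C=28: acc |= 28<<0 -> acc=28 shift=7
  byte[6]=0x87 cont=1 payload=0x07=7: acc |= 7<<7 -> acc=924 shift=14
  byte[7]=0x73 cont=0 payload=0x73=115: acc |= 115<<14 -> acc=1885084 shift=21 [end]
Varint 3: bytes[5:8] = 9C 87 73 -> value 1885084 (3 byte(s))
  byte[8]=0x20 cont=0 payload=0x20=32: acc |= 32<<0 -> acc=32 shift=7 [end]
Varint 4: bytes[8:9] = 20 -> value 32 (1 byte(s))
  byte[9]=0x1A cont=0 payload=0x1A=26: acc |= 26<<0 -> acc=26 shift=7 [end]
Varint 5: bytes[9:10] = 1A -> value 26 (1 byte(s))
  byte[10]=0xCB cont=1 payload=0x4B=75: acc |= 75<<0 -> acc=75 shift=7
  byte[11]=0x3E cont=0 payload=0x3E=62: acc |= 62<<7 -> acc=8011 shift=14 [end]
Varint 6: bytes[10:12] = CB 3E -> value 8011 (2 byte(s))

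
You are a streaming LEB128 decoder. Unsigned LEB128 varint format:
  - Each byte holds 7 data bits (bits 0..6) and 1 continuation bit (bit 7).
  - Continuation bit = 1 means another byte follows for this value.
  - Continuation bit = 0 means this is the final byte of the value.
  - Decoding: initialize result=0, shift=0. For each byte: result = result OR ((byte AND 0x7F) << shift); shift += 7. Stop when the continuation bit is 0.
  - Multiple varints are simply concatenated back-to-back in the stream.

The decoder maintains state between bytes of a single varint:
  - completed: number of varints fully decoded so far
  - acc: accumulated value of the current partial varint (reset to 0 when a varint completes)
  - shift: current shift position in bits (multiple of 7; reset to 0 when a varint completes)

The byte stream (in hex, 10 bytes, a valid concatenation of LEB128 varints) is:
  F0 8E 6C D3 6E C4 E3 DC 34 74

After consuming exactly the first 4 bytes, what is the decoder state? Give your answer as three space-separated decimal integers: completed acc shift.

byte[0]=0xF0 cont=1 payload=0x70: acc |= 112<<0 -> completed=0 acc=112 shift=7
byte[1]=0x8E cont=1 payload=0x0E: acc |= 14<<7 -> completed=0 acc=1904 shift=14
byte[2]=0x6C cont=0 payload=0x6C: varint #1 complete (value=1771376); reset -> completed=1 acc=0 shift=0
byte[3]=0xD3 cont=1 payload=0x53: acc |= 83<<0 -> completed=1 acc=83 shift=7

Answer: 1 83 7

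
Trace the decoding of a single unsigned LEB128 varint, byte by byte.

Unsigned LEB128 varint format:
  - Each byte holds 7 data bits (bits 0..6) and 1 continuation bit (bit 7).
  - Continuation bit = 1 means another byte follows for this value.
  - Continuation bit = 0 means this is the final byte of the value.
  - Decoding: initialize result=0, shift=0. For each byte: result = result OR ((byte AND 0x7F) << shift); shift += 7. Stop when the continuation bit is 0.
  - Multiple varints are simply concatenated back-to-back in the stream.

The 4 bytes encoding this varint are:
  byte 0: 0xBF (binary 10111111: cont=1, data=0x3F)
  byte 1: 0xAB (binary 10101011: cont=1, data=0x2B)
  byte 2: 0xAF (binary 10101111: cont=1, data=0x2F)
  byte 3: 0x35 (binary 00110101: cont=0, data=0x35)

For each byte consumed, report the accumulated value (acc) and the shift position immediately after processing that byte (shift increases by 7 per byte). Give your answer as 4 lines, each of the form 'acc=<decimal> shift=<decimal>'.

Answer: acc=63 shift=7
acc=5567 shift=14
acc=775615 shift=21
acc=111924671 shift=28

Derivation:
byte 0=0xBF: payload=0x3F=63, contrib = 63<<0 = 63; acc -> 63, shift -> 7
byte 1=0xAB: payload=0x2B=43, contrib = 43<<7 = 5504; acc -> 5567, shift -> 14
byte 2=0xAF: payload=0x2F=47, contrib = 47<<14 = 770048; acc -> 775615, shift -> 21
byte 3=0x35: payload=0x35=53, contrib = 53<<21 = 111149056; acc -> 111924671, shift -> 28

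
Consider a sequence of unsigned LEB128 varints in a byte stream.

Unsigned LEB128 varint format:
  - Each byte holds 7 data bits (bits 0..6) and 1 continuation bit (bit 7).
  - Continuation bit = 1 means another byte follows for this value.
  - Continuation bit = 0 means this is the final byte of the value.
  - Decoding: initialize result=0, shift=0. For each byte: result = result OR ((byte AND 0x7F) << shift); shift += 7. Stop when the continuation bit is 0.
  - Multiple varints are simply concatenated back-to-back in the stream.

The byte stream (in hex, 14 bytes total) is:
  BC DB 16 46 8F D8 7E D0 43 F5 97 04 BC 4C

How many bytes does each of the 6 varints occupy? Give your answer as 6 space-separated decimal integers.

  byte[0]=0xBC cont=1 payload=0x3C=60: acc |= 60<<0 -> acc=60 shift=7
  byte[1]=0xDB cont=1 payload=0x5B=91: acc |= 91<<7 -> acc=11708 shift=14
  byte[2]=0x16 cont=0 payload=0x16=22: acc |= 22<<14 -> acc=372156 shift=21 [end]
Varint 1: bytes[0:3] = BC DB 16 -> value 372156 (3 byte(s))
  byte[3]=0x46 cont=0 payload=0x46=70: acc |= 70<<0 -> acc=70 shift=7 [end]
Varint 2: bytes[3:4] = 46 -> value 70 (1 byte(s))
  byte[4]=0x8F cont=1 payload=0x0F=15: acc |= 15<<0 -> acc=15 shift=7
  byte[5]=0xD8 cont=1 payload=0x58=88: acc |= 88<<7 -> acc=11279 shift=14
  byte[6]=0x7E cont=0 payload=0x7E=126: acc |= 126<<14 -> acc=2075663 shift=21 [end]
Varint 3: bytes[4:7] = 8F D8 7E -> value 2075663 (3 byte(s))
  byte[7]=0xD0 cont=1 payload=0x50=80: acc |= 80<<0 -> acc=80 shift=7
  byte[8]=0x43 cont=0 payload=0x43=67: acc |= 67<<7 -> acc=8656 shift=14 [end]
Varint 4: bytes[7:9] = D0 43 -> value 8656 (2 byte(s))
  byte[9]=0xF5 cont=1 payload=0x75=117: acc |= 117<<0 -> acc=117 shift=7
  byte[10]=0x97 cont=1 payload=0x17=23: acc |= 23<<7 -> acc=3061 shift=14
  byte[11]=0x04 cont=0 payload=0x04=4: acc |= 4<<14 -> acc=68597 shift=21 [end]
Varint 5: bytes[9:12] = F5 97 04 -> value 68597 (3 byte(s))
  byte[12]=0xBC cont=1 payload=0x3C=60: acc |= 60<<0 -> acc=60 shift=7
  byte[13]=0x4C cont=0 payload=0x4C=76: acc |= 76<<7 -> acc=9788 shift=14 [end]
Varint 6: bytes[12:14] = BC 4C -> value 9788 (2 byte(s))

Answer: 3 1 3 2 3 2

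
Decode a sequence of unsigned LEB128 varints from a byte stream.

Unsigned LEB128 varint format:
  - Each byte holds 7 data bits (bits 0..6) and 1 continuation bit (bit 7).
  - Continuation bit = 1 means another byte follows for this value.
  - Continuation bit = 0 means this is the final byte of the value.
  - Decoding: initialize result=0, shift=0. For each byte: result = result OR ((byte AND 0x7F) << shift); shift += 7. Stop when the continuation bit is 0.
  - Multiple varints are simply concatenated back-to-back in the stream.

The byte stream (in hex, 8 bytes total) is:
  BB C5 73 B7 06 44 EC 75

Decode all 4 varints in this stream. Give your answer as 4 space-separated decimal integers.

  byte[0]=0xBB cont=1 payload=0x3B=59: acc |= 59<<0 -> acc=59 shift=7
  byte[1]=0xC5 cont=1 payload=0x45=69: acc |= 69<<7 -> acc=8891 shift=14
  byte[2]=0x73 cont=0 payload=0x73=115: acc |= 115<<14 -> acc=1893051 shift=21 [end]
Varint 1: bytes[0:3] = BB C5 73 -> value 1893051 (3 byte(s))
  byte[3]=0xB7 cont=1 payload=0x37=55: acc |= 55<<0 -> acc=55 shift=7
  byte[4]=0x06 cont=0 payload=0x06=6: acc |= 6<<7 -> acc=823 shift=14 [end]
Varint 2: bytes[3:5] = B7 06 -> value 823 (2 byte(s))
  byte[5]=0x44 cont=0 payload=0x44=68: acc |= 68<<0 -> acc=68 shift=7 [end]
Varint 3: bytes[5:6] = 44 -> value 68 (1 byte(s))
  byte[6]=0xEC cont=1 payload=0x6C=108: acc |= 108<<0 -> acc=108 shift=7
  byte[7]=0x75 cont=0 payload=0x75=117: acc |= 117<<7 -> acc=15084 shift=14 [end]
Varint 4: bytes[6:8] = EC 75 -> value 15084 (2 byte(s))

Answer: 1893051 823 68 15084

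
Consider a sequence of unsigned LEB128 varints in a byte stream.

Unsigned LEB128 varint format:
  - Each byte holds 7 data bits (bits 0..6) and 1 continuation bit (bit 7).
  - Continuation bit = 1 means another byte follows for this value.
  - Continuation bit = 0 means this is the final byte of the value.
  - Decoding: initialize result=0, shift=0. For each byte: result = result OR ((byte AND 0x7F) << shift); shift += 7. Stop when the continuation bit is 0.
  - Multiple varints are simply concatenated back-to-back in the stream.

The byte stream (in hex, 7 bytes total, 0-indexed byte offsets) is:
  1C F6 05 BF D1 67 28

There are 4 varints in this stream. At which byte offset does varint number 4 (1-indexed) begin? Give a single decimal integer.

Answer: 6

Derivation:
  byte[0]=0x1C cont=0 payload=0x1C=28: acc |= 28<<0 -> acc=28 shift=7 [end]
Varint 1: bytes[0:1] = 1C -> value 28 (1 byte(s))
  byte[1]=0xF6 cont=1 payload=0x76=118: acc |= 118<<0 -> acc=118 shift=7
  byte[2]=0x05 cont=0 payload=0x05=5: acc |= 5<<7 -> acc=758 shift=14 [end]
Varint 2: bytes[1:3] = F6 05 -> value 758 (2 byte(s))
  byte[3]=0xBF cont=1 payload=0x3F=63: acc |= 63<<0 -> acc=63 shift=7
  byte[4]=0xD1 cont=1 payload=0x51=81: acc |= 81<<7 -> acc=10431 shift=14
  byte[5]=0x67 cont=0 payload=0x67=103: acc |= 103<<14 -> acc=1697983 shift=21 [end]
Varint 3: bytes[3:6] = BF D1 67 -> value 1697983 (3 byte(s))
  byte[6]=0x28 cont=0 payload=0x28=40: acc |= 40<<0 -> acc=40 shift=7 [end]
Varint 4: bytes[6:7] = 28 -> value 40 (1 byte(s))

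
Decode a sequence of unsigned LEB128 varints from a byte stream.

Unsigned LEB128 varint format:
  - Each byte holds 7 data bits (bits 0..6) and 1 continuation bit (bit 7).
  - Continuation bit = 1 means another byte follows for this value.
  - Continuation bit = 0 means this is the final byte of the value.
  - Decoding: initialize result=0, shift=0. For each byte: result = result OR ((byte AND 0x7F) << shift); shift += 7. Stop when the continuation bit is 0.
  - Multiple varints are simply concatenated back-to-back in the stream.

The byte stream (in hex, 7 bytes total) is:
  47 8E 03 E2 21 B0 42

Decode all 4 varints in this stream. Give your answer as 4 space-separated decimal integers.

  byte[0]=0x47 cont=0 payload=0x47=71: acc |= 71<<0 -> acc=71 shift=7 [end]
Varint 1: bytes[0:1] = 47 -> value 71 (1 byte(s))
  byte[1]=0x8E cont=1 payload=0x0E=14: acc |= 14<<0 -> acc=14 shift=7
  byte[2]=0x03 cont=0 payload=0x03=3: acc |= 3<<7 -> acc=398 shift=14 [end]
Varint 2: bytes[1:3] = 8E 03 -> value 398 (2 byte(s))
  byte[3]=0xE2 cont=1 payload=0x62=98: acc |= 98<<0 -> acc=98 shift=7
  byte[4]=0x21 cont=0 payload=0x21=33: acc |= 33<<7 -> acc=4322 shift=14 [end]
Varint 3: bytes[3:5] = E2 21 -> value 4322 (2 byte(s))
  byte[5]=0xB0 cont=1 payload=0x30=48: acc |= 48<<0 -> acc=48 shift=7
  byte[6]=0x42 cont=0 payload=0x42=66: acc |= 66<<7 -> acc=8496 shift=14 [end]
Varint 4: bytes[5:7] = B0 42 -> value 8496 (2 byte(s))

Answer: 71 398 4322 8496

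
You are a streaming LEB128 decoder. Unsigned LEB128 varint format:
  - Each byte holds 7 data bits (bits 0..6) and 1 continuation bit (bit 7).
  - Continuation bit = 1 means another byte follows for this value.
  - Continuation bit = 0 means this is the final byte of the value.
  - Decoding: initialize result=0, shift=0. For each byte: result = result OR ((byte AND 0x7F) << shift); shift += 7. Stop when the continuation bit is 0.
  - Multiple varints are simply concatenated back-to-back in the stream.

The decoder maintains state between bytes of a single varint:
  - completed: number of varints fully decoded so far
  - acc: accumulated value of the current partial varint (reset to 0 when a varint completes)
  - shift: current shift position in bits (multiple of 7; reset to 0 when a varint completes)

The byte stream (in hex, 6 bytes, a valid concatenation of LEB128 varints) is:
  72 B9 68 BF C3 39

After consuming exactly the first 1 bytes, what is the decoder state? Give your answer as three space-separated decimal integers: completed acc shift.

Answer: 1 0 0

Derivation:
byte[0]=0x72 cont=0 payload=0x72: varint #1 complete (value=114); reset -> completed=1 acc=0 shift=0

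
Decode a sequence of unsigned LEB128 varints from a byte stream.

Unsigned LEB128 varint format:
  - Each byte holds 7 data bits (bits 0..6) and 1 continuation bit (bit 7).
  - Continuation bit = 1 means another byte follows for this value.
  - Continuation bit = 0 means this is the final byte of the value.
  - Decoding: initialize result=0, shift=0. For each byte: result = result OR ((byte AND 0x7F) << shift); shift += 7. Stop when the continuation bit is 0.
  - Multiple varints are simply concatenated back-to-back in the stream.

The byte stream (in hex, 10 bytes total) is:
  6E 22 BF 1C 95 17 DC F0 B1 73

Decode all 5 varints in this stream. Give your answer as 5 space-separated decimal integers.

Answer: 110 34 3647 2965 241989724

Derivation:
  byte[0]=0x6E cont=0 payload=0x6E=110: acc |= 110<<0 -> acc=110 shift=7 [end]
Varint 1: bytes[0:1] = 6E -> value 110 (1 byte(s))
  byte[1]=0x22 cont=0 payload=0x22=34: acc |= 34<<0 -> acc=34 shift=7 [end]
Varint 2: bytes[1:2] = 22 -> value 34 (1 byte(s))
  byte[2]=0xBF cont=1 payload=0x3F=63: acc |= 63<<0 -> acc=63 shift=7
  byte[3]=0x1C cont=0 payload=0x1C=28: acc |= 28<<7 -> acc=3647 shift=14 [end]
Varint 3: bytes[2:4] = BF 1C -> value 3647 (2 byte(s))
  byte[4]=0x95 cont=1 payload=0x15=21: acc |= 21<<0 -> acc=21 shift=7
  byte[5]=0x17 cont=0 payload=0x17=23: acc |= 23<<7 -> acc=2965 shift=14 [end]
Varint 4: bytes[4:6] = 95 17 -> value 2965 (2 byte(s))
  byte[6]=0xDC cont=1 payload=0x5C=92: acc |= 92<<0 -> acc=92 shift=7
  byte[7]=0xF0 cont=1 payload=0x70=112: acc |= 112<<7 -> acc=14428 shift=14
  byte[8]=0xB1 cont=1 payload=0x31=49: acc |= 49<<14 -> acc=817244 shift=21
  byte[9]=0x73 cont=0 payload=0x73=115: acc |= 115<<21 -> acc=241989724 shift=28 [end]
Varint 5: bytes[6:10] = DC F0 B1 73 -> value 241989724 (4 byte(s))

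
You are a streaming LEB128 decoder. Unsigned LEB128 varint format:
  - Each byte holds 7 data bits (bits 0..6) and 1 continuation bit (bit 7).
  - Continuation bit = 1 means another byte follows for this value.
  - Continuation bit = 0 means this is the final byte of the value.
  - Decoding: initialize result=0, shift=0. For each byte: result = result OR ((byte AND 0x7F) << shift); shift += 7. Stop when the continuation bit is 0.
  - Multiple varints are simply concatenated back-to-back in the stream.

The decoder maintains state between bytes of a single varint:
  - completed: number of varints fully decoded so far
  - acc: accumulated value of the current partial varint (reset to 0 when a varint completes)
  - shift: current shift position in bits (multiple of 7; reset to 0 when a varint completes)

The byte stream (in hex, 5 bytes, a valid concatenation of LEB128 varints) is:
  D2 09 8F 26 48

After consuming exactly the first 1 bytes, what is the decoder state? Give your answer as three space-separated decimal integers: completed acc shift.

Answer: 0 82 7

Derivation:
byte[0]=0xD2 cont=1 payload=0x52: acc |= 82<<0 -> completed=0 acc=82 shift=7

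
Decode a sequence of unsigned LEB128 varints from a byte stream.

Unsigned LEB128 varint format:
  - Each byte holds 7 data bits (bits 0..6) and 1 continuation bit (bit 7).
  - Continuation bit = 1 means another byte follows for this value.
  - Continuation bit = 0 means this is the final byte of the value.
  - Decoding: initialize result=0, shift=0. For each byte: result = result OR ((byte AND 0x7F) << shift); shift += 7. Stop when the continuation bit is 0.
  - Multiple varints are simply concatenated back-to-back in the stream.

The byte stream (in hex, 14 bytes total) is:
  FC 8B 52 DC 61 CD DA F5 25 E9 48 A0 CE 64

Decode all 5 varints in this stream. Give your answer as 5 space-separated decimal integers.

Answer: 1345020 12508 79523149 9321 1648416

Derivation:
  byte[0]=0xFC cont=1 payload=0x7C=124: acc |= 124<<0 -> acc=124 shift=7
  byte[1]=0x8B cont=1 payload=0x0B=11: acc |= 11<<7 -> acc=1532 shift=14
  byte[2]=0x52 cont=0 payload=0x52=82: acc |= 82<<14 -> acc=1345020 shift=21 [end]
Varint 1: bytes[0:3] = FC 8B 52 -> value 1345020 (3 byte(s))
  byte[3]=0xDC cont=1 payload=0x5C=92: acc |= 92<<0 -> acc=92 shift=7
  byte[4]=0x61 cont=0 payload=0x61=97: acc |= 97<<7 -> acc=12508 shift=14 [end]
Varint 2: bytes[3:5] = DC 61 -> value 12508 (2 byte(s))
  byte[5]=0xCD cont=1 payload=0x4D=77: acc |= 77<<0 -> acc=77 shift=7
  byte[6]=0xDA cont=1 payload=0x5A=90: acc |= 90<<7 -> acc=11597 shift=14
  byte[7]=0xF5 cont=1 payload=0x75=117: acc |= 117<<14 -> acc=1928525 shift=21
  byte[8]=0x25 cont=0 payload=0x25=37: acc |= 37<<21 -> acc=79523149 shift=28 [end]
Varint 3: bytes[5:9] = CD DA F5 25 -> value 79523149 (4 byte(s))
  byte[9]=0xE9 cont=1 payload=0x69=105: acc |= 105<<0 -> acc=105 shift=7
  byte[10]=0x48 cont=0 payload=0x48=72: acc |= 72<<7 -> acc=9321 shift=14 [end]
Varint 4: bytes[9:11] = E9 48 -> value 9321 (2 byte(s))
  byte[11]=0xA0 cont=1 payload=0x20=32: acc |= 32<<0 -> acc=32 shift=7
  byte[12]=0xCE cont=1 payload=0x4E=78: acc |= 78<<7 -> acc=10016 shift=14
  byte[13]=0x64 cont=0 payload=0x64=100: acc |= 100<<14 -> acc=1648416 shift=21 [end]
Varint 5: bytes[11:14] = A0 CE 64 -> value 1648416 (3 byte(s))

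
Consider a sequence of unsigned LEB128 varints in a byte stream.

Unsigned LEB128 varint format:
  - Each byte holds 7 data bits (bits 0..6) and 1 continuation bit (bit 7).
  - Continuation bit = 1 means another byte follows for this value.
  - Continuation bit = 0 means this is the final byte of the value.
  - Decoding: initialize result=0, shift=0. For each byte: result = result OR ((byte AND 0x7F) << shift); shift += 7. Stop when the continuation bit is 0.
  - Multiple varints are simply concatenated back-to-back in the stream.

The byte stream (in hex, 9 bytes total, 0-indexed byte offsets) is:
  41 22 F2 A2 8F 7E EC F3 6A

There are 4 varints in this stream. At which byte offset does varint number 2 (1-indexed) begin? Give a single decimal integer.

  byte[0]=0x41 cont=0 payload=0x41=65: acc |= 65<<0 -> acc=65 shift=7 [end]
Varint 1: bytes[0:1] = 41 -> value 65 (1 byte(s))
  byte[1]=0x22 cont=0 payload=0x22=34: acc |= 34<<0 -> acc=34 shift=7 [end]
Varint 2: bytes[1:2] = 22 -> value 34 (1 byte(s))
  byte[2]=0xF2 cont=1 payload=0x72=114: acc |= 114<<0 -> acc=114 shift=7
  byte[3]=0xA2 cont=1 payload=0x22=34: acc |= 34<<7 -> acc=4466 shift=14
  byte[4]=0x8F cont=1 payload=0x0F=15: acc |= 15<<14 -> acc=250226 shift=21
  byte[5]=0x7E cont=0 payload=0x7E=126: acc |= 126<<21 -> acc=264491378 shift=28 [end]
Varint 3: bytes[2:6] = F2 A2 8F 7E -> value 264491378 (4 byte(s))
  byte[6]=0xEC cont=1 payload=0x6C=108: acc |= 108<<0 -> acc=108 shift=7
  byte[7]=0xF3 cont=1 payload=0x73=115: acc |= 115<<7 -> acc=14828 shift=14
  byte[8]=0x6A cont=0 payload=0x6A=106: acc |= 106<<14 -> acc=1751532 shift=21 [end]
Varint 4: bytes[6:9] = EC F3 6A -> value 1751532 (3 byte(s))

Answer: 1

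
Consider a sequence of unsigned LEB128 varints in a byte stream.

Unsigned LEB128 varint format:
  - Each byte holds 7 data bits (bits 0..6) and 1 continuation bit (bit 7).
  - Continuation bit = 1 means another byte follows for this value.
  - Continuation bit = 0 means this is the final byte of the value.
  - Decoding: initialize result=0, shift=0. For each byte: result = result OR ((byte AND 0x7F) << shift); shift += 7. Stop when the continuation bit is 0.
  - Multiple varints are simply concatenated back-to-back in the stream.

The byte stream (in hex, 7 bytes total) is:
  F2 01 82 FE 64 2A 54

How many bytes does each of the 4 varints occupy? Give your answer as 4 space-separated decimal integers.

Answer: 2 3 1 1

Derivation:
  byte[0]=0xF2 cont=1 payload=0x72=114: acc |= 114<<0 -> acc=114 shift=7
  byte[1]=0x01 cont=0 payload=0x01=1: acc |= 1<<7 -> acc=242 shift=14 [end]
Varint 1: bytes[0:2] = F2 01 -> value 242 (2 byte(s))
  byte[2]=0x82 cont=1 payload=0x02=2: acc |= 2<<0 -> acc=2 shift=7
  byte[3]=0xFE cont=1 payload=0x7E=126: acc |= 126<<7 -> acc=16130 shift=14
  byte[4]=0x64 cont=0 payload=0x64=100: acc |= 100<<14 -> acc=1654530 shift=21 [end]
Varint 2: bytes[2:5] = 82 FE 64 -> value 1654530 (3 byte(s))
  byte[5]=0x2A cont=0 payload=0x2A=42: acc |= 42<<0 -> acc=42 shift=7 [end]
Varint 3: bytes[5:6] = 2A -> value 42 (1 byte(s))
  byte[6]=0x54 cont=0 payload=0x54=84: acc |= 84<<0 -> acc=84 shift=7 [end]
Varint 4: bytes[6:7] = 54 -> value 84 (1 byte(s))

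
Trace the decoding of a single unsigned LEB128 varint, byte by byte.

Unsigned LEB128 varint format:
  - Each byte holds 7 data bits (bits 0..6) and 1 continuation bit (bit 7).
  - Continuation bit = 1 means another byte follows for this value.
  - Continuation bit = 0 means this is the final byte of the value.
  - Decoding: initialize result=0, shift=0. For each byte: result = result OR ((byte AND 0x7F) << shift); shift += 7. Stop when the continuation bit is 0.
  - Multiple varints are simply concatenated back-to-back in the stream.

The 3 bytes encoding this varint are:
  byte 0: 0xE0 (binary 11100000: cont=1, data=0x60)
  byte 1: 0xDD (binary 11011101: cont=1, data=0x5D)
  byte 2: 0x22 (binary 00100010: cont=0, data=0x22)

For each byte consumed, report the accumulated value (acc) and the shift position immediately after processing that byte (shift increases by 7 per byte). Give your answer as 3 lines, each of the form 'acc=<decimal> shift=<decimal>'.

Answer: acc=96 shift=7
acc=12000 shift=14
acc=569056 shift=21

Derivation:
byte 0=0xE0: payload=0x60=96, contrib = 96<<0 = 96; acc -> 96, shift -> 7
byte 1=0xDD: payload=0x5D=93, contrib = 93<<7 = 11904; acc -> 12000, shift -> 14
byte 2=0x22: payload=0x22=34, contrib = 34<<14 = 557056; acc -> 569056, shift -> 21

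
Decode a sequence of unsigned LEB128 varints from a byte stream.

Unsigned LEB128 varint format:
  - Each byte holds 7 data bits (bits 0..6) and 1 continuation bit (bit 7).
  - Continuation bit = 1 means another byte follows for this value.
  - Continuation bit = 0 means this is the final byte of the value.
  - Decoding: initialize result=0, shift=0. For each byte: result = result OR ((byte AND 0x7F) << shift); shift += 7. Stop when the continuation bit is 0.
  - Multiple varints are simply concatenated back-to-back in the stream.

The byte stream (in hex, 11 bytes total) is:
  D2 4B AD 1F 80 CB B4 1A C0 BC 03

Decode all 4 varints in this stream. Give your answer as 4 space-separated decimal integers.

  byte[0]=0xD2 cont=1 payload=0x52=82: acc |= 82<<0 -> acc=82 shift=7
  byte[1]=0x4B cont=0 payload=0x4B=75: acc |= 75<<7 -> acc=9682 shift=14 [end]
Varint 1: bytes[0:2] = D2 4B -> value 9682 (2 byte(s))
  byte[2]=0xAD cont=1 payload=0x2D=45: acc |= 45<<0 -> acc=45 shift=7
  byte[3]=0x1F cont=0 payload=0x1F=31: acc |= 31<<7 -> acc=4013 shift=14 [end]
Varint 2: bytes[2:4] = AD 1F -> value 4013 (2 byte(s))
  byte[4]=0x80 cont=1 payload=0x00=0: acc |= 0<<0 -> acc=0 shift=7
  byte[5]=0xCB cont=1 payload=0x4B=75: acc |= 75<<7 -> acc=9600 shift=14
  byte[6]=0xB4 cont=1 payload=0x34=52: acc |= 52<<14 -> acc=861568 shift=21
  byte[7]=0x1A cont=0 payload=0x1A=26: acc |= 26<<21 -> acc=55387520 shift=28 [end]
Varint 3: bytes[4:8] = 80 CB B4 1A -> value 55387520 (4 byte(s))
  byte[8]=0xC0 cont=1 payload=0x40=64: acc |= 64<<0 -> acc=64 shift=7
  byte[9]=0xBC cont=1 payload=0x3C=60: acc |= 60<<7 -> acc=7744 shift=14
  byte[10]=0x03 cont=0 payload=0x03=3: acc |= 3<<14 -> acc=56896 shift=21 [end]
Varint 4: bytes[8:11] = C0 BC 03 -> value 56896 (3 byte(s))

Answer: 9682 4013 55387520 56896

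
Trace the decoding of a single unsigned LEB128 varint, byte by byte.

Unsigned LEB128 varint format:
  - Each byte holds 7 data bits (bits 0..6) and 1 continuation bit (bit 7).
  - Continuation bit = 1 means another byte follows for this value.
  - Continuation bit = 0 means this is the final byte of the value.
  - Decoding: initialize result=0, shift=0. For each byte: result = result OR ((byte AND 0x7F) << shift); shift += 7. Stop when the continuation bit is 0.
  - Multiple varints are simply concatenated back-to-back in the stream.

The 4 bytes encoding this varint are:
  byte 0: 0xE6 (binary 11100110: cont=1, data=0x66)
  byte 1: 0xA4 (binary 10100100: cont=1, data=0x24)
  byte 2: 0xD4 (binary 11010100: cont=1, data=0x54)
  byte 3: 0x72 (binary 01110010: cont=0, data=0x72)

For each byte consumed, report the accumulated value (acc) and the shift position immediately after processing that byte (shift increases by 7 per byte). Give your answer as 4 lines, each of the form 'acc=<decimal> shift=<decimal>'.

Answer: acc=102 shift=7
acc=4710 shift=14
acc=1380966 shift=21
acc=240456294 shift=28

Derivation:
byte 0=0xE6: payload=0x66=102, contrib = 102<<0 = 102; acc -> 102, shift -> 7
byte 1=0xA4: payload=0x24=36, contrib = 36<<7 = 4608; acc -> 4710, shift -> 14
byte 2=0xD4: payload=0x54=84, contrib = 84<<14 = 1376256; acc -> 1380966, shift -> 21
byte 3=0x72: payload=0x72=114, contrib = 114<<21 = 239075328; acc -> 240456294, shift -> 28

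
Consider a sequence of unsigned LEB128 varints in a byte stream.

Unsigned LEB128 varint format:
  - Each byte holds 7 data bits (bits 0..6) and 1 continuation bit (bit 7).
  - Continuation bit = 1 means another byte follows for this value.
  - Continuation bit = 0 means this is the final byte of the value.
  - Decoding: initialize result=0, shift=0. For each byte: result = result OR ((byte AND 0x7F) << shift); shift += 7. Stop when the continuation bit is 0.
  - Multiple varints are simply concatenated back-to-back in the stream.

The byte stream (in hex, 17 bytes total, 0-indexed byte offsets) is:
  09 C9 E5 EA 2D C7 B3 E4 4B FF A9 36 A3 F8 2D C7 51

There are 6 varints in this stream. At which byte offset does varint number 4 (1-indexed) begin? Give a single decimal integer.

  byte[0]=0x09 cont=0 payload=0x09=9: acc |= 9<<0 -> acc=9 shift=7 [end]
Varint 1: bytes[0:1] = 09 -> value 9 (1 byte(s))
  byte[1]=0xC9 cont=1 payload=0x49=73: acc |= 73<<0 -> acc=73 shift=7
  byte[2]=0xE5 cont=1 payload=0x65=101: acc |= 101<<7 -> acc=13001 shift=14
  byte[3]=0xEA cont=1 payload=0x6A=106: acc |= 106<<14 -> acc=1749705 shift=21
  byte[4]=0x2D cont=0 payload=0x2D=45: acc |= 45<<21 -> acc=96121545 shift=28 [end]
Varint 2: bytes[1:5] = C9 E5 EA 2D -> value 96121545 (4 byte(s))
  byte[5]=0xC7 cont=1 payload=0x47=71: acc |= 71<<0 -> acc=71 shift=7
  byte[6]=0xB3 cont=1 payload=0x33=51: acc |= 51<<7 -> acc=6599 shift=14
  byte[7]=0xE4 cont=1 payload=0x64=100: acc |= 100<<14 -> acc=1644999 shift=21
  byte[8]=0x4B cont=0 payload=0x4B=75: acc |= 75<<21 -> acc=158931399 shift=28 [end]
Varint 3: bytes[5:9] = C7 B3 E4 4B -> value 158931399 (4 byte(s))
  byte[9]=0xFF cont=1 payload=0x7F=127: acc |= 127<<0 -> acc=127 shift=7
  byte[10]=0xA9 cont=1 payload=0x29=41: acc |= 41<<7 -> acc=5375 shift=14
  byte[11]=0x36 cont=0 payload=0x36=54: acc |= 54<<14 -> acc=890111 shift=21 [end]
Varint 4: bytes[9:12] = FF A9 36 -> value 890111 (3 byte(s))
  byte[12]=0xA3 cont=1 payload=0x23=35: acc |= 35<<0 -> acc=35 shift=7
  byte[13]=0xF8 cont=1 payload=0x78=120: acc |= 120<<7 -> acc=15395 shift=14
  byte[14]=0x2D cont=0 payload=0x2D=45: acc |= 45<<14 -> acc=752675 shift=21 [end]
Varint 5: bytes[12:15] = A3 F8 2D -> value 752675 (3 byte(s))
  byte[15]=0xC7 cont=1 payload=0x47=71: acc |= 71<<0 -> acc=71 shift=7
  byte[16]=0x51 cont=0 payload=0x51=81: acc |= 81<<7 -> acc=10439 shift=14 [end]
Varint 6: bytes[15:17] = C7 51 -> value 10439 (2 byte(s))

Answer: 9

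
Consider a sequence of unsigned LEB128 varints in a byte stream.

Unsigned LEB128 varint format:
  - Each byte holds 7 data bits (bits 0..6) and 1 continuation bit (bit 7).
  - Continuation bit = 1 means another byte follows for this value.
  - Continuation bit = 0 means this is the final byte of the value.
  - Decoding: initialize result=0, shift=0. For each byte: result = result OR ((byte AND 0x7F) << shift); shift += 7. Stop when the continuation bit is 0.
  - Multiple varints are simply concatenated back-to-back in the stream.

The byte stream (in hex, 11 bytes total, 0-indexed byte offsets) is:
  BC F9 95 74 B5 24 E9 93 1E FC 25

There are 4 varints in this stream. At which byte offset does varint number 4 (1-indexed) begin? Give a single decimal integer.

Answer: 9

Derivation:
  byte[0]=0xBC cont=1 payload=0x3C=60: acc |= 60<<0 -> acc=60 shift=7
  byte[1]=0xF9 cont=1 payload=0x79=121: acc |= 121<<7 -> acc=15548 shift=14
  byte[2]=0x95 cont=1 payload=0x15=21: acc |= 21<<14 -> acc=359612 shift=21
  byte[3]=0x74 cont=0 payload=0x74=116: acc |= 116<<21 -> acc=243629244 shift=28 [end]
Varint 1: bytes[0:4] = BC F9 95 74 -> value 243629244 (4 byte(s))
  byte[4]=0xB5 cont=1 payload=0x35=53: acc |= 53<<0 -> acc=53 shift=7
  byte[5]=0x24 cont=0 payload=0x24=36: acc |= 36<<7 -> acc=4661 shift=14 [end]
Varint 2: bytes[4:6] = B5 24 -> value 4661 (2 byte(s))
  byte[6]=0xE9 cont=1 payload=0x69=105: acc |= 105<<0 -> acc=105 shift=7
  byte[7]=0x93 cont=1 payload=0x13=19: acc |= 19<<7 -> acc=2537 shift=14
  byte[8]=0x1E cont=0 payload=0x1E=30: acc |= 30<<14 -> acc=494057 shift=21 [end]
Varint 3: bytes[6:9] = E9 93 1E -> value 494057 (3 byte(s))
  byte[9]=0xFC cont=1 payload=0x7C=124: acc |= 124<<0 -> acc=124 shift=7
  byte[10]=0x25 cont=0 payload=0x25=37: acc |= 37<<7 -> acc=4860 shift=14 [end]
Varint 4: bytes[9:11] = FC 25 -> value 4860 (2 byte(s))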